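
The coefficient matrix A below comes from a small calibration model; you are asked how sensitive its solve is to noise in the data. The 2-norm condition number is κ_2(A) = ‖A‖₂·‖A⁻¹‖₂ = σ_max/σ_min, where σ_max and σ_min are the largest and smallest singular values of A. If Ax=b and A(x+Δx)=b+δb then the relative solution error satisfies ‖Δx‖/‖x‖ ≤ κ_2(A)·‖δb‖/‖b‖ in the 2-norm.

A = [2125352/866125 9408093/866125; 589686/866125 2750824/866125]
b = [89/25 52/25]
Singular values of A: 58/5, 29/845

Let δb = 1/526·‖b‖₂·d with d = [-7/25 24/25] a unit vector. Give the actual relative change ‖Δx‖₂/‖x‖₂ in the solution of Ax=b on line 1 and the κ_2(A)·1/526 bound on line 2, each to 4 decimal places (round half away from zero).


0.0078
0.6426

σ_max = 58/5, σ_min = 29/845
condition number: (58/5) ÷ (29/845) = 338.0000
κ_2(A)·‖δb‖/‖b‖ = 0.6426
solve Ax = b  →  x = [-28.3516 6.7325]
‖b‖₂ = 4.1231 and ‖x‖₂ = 29.1400
re-solving with b+δb shifts x by Δx of norm 0.2284
relative error = 0.0078
tightness: 0.0078 against a bound of 0.6426 (unrounded ratio ≈ 0.0122)


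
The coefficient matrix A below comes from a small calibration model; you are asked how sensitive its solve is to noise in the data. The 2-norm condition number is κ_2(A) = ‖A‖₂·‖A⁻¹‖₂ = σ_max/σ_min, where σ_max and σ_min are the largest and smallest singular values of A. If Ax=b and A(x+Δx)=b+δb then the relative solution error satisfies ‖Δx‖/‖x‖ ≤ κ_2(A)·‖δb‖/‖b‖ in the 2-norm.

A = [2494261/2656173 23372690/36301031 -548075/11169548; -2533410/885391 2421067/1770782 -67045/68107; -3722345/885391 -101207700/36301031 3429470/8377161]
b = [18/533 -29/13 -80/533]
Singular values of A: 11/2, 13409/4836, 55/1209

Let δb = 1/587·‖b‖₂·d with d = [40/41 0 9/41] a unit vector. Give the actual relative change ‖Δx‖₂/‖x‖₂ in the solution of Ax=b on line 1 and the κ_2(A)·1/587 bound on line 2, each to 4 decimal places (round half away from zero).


from the listed singular values, σ₁ = 11/2, σ_n = 55/1209
κ = σ_max/σ_min = (11/2)/(55/1209) = 120.9000
worst-case relative error ≤ 120.9000 × 1/587 = 0.2060
solve Ax = b  →  x = [0.4239 -0.5447 0.2774]
‖b‖ = 2.2361, ‖x‖ = 0.7439
δb = ε·‖b‖·d = [0.0037 0.0000 0.0008]; solving A·Δx = δb gives ‖Δx‖ = 0.0837
dividing the unrounded norms, ‖Δx‖/‖x‖ = 0.1126
tightness: 0.1126 against a bound of 0.2060 (unrounded ratio ≈ 0.5465)

0.1126
0.2060


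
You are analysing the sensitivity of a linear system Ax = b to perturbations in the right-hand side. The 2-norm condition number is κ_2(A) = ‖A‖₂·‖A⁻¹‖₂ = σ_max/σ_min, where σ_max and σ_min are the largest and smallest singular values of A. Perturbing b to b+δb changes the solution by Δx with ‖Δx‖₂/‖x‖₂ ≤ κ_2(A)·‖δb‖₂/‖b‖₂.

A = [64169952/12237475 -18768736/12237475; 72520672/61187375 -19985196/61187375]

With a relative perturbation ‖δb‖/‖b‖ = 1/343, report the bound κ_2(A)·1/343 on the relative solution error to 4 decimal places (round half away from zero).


0.8702

AᵀA = [64368718833664/2227183140625 -18773980993152/2227183140625; -18773980993152/2227183140625 5476528456336/2227183140625]; tr = 111752395664/3563493025, det = 39337984/3563493025
solving λ² − 111752395664/3563493025·λ + 39337984/3563493025 = 0 gives λ = 784/25, 50176/142539721
σ_max=√(784/25)=(28/5), σ_min=√(50176/142539721)=(224/11939) → κ = 298.4750
bound on ‖Δx‖/‖x‖: κ·ε = 298.4750·1/343 = 0.8702


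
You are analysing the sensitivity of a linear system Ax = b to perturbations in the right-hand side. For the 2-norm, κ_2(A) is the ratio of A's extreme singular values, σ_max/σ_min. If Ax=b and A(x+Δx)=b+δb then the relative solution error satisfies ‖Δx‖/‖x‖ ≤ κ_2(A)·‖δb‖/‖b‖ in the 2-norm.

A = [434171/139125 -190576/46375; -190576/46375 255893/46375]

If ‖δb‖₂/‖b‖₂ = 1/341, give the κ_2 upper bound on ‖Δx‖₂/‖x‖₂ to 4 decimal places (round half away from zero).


M = AᵀA = [20615094529/774230625 -9161750624/258076875; -9161750624/258076875 4072017569/86025625]. tr(M)=2290530106/30969225, det(M)=3418801/30969225
char-poly roots: 1849/25 and 1849/1238769
κ_2(A) = √(λ_max/λ_min) = √((1849/25) / (1849/1238769)) = 222.6000
worst-case relative error ≤ 222.6000 × 1/341 = 0.6528

0.6528


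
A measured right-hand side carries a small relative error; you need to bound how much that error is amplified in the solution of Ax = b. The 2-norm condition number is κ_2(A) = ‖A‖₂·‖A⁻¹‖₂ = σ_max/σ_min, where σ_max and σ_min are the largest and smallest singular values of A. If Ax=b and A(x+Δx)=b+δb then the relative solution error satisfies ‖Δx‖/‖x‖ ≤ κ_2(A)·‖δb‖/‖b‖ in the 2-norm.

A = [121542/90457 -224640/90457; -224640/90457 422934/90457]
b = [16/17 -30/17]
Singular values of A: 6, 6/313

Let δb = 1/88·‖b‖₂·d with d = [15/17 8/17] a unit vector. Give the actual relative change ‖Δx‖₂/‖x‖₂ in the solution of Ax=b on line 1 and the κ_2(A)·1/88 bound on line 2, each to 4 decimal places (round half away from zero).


3.5568
3.5568

from the listed singular values, σ₁ = 6, σ_n = 6/313
κ_2(A) = 6 / (6/313) = 313.0000
bound on ‖Δx‖/‖x‖: κ·ε = 313.0000·1/88 = 3.5568
solve Ax = b  →  x = [0.1569 -0.2941]
2-norm of b is 2.0000; of x, 0.3333
re-solving with b+δb shifts x by Δx of norm 1.1856
dividing the unrounded norms, ‖Δx‖/‖x‖ = 3.5568
so the bound is sharp here: realised error equals the bound


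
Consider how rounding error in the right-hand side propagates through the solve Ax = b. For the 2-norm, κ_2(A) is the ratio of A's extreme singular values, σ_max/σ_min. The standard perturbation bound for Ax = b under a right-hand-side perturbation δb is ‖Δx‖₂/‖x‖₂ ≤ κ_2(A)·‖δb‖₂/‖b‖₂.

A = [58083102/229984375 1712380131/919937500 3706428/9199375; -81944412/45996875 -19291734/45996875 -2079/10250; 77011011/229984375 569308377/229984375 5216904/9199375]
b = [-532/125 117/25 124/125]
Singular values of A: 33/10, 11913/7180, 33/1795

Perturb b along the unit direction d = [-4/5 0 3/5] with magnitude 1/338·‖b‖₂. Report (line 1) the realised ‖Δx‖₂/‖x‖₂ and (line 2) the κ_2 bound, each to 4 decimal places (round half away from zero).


σ_max = 33/10, σ_min = 33/1795
κ = σ_max/σ_min = (33/10)/(33/1795) = 179.5000
bound on ‖Δx‖/‖x‖: κ·ε = 179.5000·1/338 = 0.5311
solve Ax = b  →  x = [-15.9357 -46.0265 212.0695]
2-norm of b is 6.4031; of x, 217.5910
with δb = [-0.0152 0.0000 0.0114], A·Δx = δb → ‖Δx‖ = 1.0304
relative error = 0.0047
realised/bound (from unrounded values) ≈ 0.0089

0.0047
0.5311


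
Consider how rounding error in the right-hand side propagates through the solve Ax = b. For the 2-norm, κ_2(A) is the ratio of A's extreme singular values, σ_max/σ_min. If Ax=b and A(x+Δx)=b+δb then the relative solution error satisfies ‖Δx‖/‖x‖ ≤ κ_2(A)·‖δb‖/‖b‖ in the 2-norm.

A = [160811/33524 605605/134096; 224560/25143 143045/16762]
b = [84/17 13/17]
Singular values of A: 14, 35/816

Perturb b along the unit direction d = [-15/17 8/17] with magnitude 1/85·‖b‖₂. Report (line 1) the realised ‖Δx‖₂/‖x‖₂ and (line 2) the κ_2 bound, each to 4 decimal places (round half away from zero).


0.0147
3.8400

largest singular value 14, smallest 35/816
κ = σ_max/σ_min = 14/(35/816) = 326.4000
bound on ‖Δx‖/‖x‖: κ·ε = 326.4000·1/85 = 3.8400
solve Ax = b  →  x = [64.4704 -67.3833]
2-norm of b is 5.0000; of x, 93.2574
with δb = [-0.0519 0.0277], A·Δx = δb → ‖Δx‖ = 1.3714
realised ‖Δx‖/‖x‖ = 0.0147
realised/bound (from unrounded values) ≈ 0.0038


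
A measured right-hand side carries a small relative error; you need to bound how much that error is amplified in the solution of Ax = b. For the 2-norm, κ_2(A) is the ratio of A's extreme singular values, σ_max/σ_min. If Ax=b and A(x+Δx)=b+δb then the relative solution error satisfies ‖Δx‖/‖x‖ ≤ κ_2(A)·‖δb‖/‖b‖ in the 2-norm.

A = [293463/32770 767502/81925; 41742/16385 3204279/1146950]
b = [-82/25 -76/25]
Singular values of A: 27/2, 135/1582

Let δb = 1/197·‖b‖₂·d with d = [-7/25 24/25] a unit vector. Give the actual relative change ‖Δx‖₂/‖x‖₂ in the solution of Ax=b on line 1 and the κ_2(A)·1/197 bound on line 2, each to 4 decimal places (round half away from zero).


0.0113
0.8030

from the listed singular values, σ₁ = 27/2, σ_n = 135/1582
κ_2(A) = (27/2) / (135/1582) = 158.2000
κ_2(A)·‖δb‖/‖b‖ = 0.8030
solve Ax = b  →  x = [16.7673 -16.3780]
‖b‖₂ = 4.4721 and ‖x‖₂ = 23.4389
with δb = [-0.0064 0.0218], A·Δx = δb → ‖Δx‖ = 0.2660
relative error = 0.0113
so the bound overstates the realised error by a factor of ≈ 70.7548 (computed from the unrounded values)


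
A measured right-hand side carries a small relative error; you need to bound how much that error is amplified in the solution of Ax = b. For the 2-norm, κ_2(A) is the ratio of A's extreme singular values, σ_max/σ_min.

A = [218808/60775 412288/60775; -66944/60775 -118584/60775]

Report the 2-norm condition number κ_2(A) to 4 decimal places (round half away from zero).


M = AᵀA = [83773504/5909761 157040640/5909761; 157040640/5909761 294469696/5909761]. tr(M)=1308800/20449, det(M)=4096/20449
char-poly roots: 64 and 64/20449
σ_max=√64=8, σ_min=√(64/20449)=(8/143) → κ = 143.0000

143.0000


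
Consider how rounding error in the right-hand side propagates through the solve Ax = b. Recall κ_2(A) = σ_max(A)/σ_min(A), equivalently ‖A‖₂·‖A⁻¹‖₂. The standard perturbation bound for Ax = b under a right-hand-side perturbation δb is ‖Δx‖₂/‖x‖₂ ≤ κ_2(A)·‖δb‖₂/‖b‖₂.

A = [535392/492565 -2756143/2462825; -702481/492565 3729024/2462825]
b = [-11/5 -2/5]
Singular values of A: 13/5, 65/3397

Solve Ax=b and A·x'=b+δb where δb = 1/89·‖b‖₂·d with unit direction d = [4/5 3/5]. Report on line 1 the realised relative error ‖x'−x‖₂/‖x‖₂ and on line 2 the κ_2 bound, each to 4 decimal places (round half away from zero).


largest singular value 13/5, smallest 65/3397
κ_2(A) = (13/5) / (65/3397) = 135.8800
κ_2(A)·‖δb‖/‖b‖ = 1.5267
solve Ax = b  →  x = [-75.9544 -71.8064]
2-norm of b is 2.2361; of x, 104.5238
Δx = A⁻¹·δb where δb = 1/89·2.2361·d; ‖Δx‖ = 1.3130
realised ‖Δx‖/‖x‖ = 0.0126
realised/bound (from unrounded values) ≈ 0.0082

0.0126
1.5267


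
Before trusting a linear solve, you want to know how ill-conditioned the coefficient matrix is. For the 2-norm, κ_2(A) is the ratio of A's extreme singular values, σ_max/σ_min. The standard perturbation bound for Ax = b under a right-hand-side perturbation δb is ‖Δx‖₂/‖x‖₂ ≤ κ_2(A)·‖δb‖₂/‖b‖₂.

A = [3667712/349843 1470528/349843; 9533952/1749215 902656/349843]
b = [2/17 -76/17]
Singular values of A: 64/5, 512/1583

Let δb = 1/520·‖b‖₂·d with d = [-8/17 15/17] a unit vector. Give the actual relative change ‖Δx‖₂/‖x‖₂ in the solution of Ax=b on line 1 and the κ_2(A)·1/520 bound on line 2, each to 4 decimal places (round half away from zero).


0.0021
0.0761

largest singular value 64/5, smallest 512/1583
κ = σ_max/σ_min = (64/5)/(512/1583) = 39.5750
bound on ‖Δx‖/‖x‖: κ·ε = 39.5750·1/520 = 0.0761
solve Ax = b  →  x = [4.6124 -11.4760]
‖b‖₂ = 4.4721 and ‖x‖₂ = 12.3682
Δx = A⁻¹·δb where δb = 1/520·4.4721·d; ‖Δx‖ = 0.0266
dividing the unrounded norms, ‖Δx‖/‖x‖ = 0.0021
realised/bound (from unrounded values) ≈ 0.0282


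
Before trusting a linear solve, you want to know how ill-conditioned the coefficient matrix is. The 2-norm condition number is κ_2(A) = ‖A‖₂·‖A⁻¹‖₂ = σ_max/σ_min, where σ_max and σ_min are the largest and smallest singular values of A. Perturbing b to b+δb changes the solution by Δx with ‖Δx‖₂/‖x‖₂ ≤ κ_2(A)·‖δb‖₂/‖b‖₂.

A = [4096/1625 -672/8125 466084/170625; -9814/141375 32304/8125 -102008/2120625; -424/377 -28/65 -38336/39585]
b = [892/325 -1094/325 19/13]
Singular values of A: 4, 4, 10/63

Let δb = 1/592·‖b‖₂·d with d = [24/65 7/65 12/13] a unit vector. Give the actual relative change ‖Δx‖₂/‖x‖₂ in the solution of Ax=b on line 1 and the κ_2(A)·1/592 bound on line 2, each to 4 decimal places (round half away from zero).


0.0039
0.0426

σ_max = 4, σ_min = 10/63
condition number: 4 ÷ (10/63) = 25.2000
perturbation bound = 25.2000·1/592 = 0.0426
solve Ax = b  →  x = [-8.7655 -0.8900 9.0662]
‖b‖₂ = 4.5826 and ‖x‖₂ = 12.6421
re-solving with b+δb shifts x by Δx of norm 0.0488
dividing the unrounded norms, ‖Δx‖/‖x‖ = 0.0039
realised/bound (from unrounded values) ≈ 0.0906


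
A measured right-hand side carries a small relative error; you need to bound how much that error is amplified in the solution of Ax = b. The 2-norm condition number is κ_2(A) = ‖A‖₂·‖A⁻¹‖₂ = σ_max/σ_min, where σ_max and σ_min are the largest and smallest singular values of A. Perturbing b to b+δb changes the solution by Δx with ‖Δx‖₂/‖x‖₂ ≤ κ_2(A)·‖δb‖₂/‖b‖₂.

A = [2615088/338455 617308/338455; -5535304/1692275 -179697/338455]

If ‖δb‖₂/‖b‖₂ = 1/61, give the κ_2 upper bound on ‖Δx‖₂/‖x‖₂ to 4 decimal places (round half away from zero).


AᵀA = [1192939180864/16945530625 53646457032/3389106125; 53646457032/3389106125 2445918217/677821225]; tr = 746036369/10080625, det = 875213056/252015625
λ_max, λ_min = (746036369/10080625 ± √555158632732681761/101619000390625)/2 = 1849/25, 473344/10080625
κ = σ_max/σ_min = (43/5)/(688/3175) = 39.6875
κ_2(A)·‖δb‖/‖b‖ = 0.6506

0.6506


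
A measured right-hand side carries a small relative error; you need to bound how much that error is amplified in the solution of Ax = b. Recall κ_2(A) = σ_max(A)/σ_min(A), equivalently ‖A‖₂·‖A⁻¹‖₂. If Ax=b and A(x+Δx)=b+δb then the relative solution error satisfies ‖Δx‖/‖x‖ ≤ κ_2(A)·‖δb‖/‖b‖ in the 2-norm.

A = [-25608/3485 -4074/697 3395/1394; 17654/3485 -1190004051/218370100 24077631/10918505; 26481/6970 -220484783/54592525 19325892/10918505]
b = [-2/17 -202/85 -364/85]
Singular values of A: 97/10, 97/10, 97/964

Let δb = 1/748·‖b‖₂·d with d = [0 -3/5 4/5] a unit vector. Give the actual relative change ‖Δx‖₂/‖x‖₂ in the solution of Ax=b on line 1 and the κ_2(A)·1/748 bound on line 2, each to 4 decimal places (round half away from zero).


from the listed singular values, σ₁ = 97/10, σ_n = 97/964
κ = σ_max/σ_min = (97/10)/(97/964) = 96.4000
worst-case relative error ≤ 96.4000 × 1/748 = 0.1289
solve Ax = b  →  x = [-0.2917 -7.3151 -18.4847]
2-norm of b is 4.8990; of x, 19.8816
with δb = [0.0000 -0.0039 0.0052], A·Δx = δb → ‖Δx‖ = 0.0651
realised ‖Δx‖/‖x‖ = 0.0033
tightness: 0.0033 against a bound of 0.1289 (unrounded ratio ≈ 0.0254)

0.0033
0.1289


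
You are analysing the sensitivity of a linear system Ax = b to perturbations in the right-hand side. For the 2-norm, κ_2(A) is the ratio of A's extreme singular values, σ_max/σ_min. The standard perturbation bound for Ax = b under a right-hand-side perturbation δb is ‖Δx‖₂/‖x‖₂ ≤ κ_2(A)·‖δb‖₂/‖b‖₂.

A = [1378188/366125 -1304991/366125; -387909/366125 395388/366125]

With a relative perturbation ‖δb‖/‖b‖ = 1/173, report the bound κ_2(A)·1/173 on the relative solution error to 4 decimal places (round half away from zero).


0.5838

form AᵀA = [3279800889/214476025 -124921440/8579041; -124921440/8579041 2974933089/214476025] with trace 7437258/255025 and determinant 531441/6375625
eigenvalues of AᵀA: λ = (tr ± √(tr²−4·det))/2 = 729/25, 729/255025
κ = σ_max/σ_min = (27/5)/(27/505) = 101.0000
worst-case relative error ≤ 101.0000 × 1/173 = 0.5838


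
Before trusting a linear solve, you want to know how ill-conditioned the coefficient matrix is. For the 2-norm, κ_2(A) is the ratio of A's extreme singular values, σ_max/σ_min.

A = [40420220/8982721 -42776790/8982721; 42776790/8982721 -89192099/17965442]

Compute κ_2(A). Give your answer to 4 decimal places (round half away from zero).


267.0250

M = AᵀA = [4118487452500/95944443001 -4324284312705/95944443001; -4324284312705/95944443001 18162479874961/383777772004]. tr(M)=41184815321/456335044, det(M)=13032100/114083761
eigenvalues of AᵀA: λ = (tr ± √(tr²−4·det))/2 = 361/4, 144400/114083761
σ_max=√(361/4)=(19/2), σ_min=√(144400/114083761)=(380/10681) → κ = 267.0250


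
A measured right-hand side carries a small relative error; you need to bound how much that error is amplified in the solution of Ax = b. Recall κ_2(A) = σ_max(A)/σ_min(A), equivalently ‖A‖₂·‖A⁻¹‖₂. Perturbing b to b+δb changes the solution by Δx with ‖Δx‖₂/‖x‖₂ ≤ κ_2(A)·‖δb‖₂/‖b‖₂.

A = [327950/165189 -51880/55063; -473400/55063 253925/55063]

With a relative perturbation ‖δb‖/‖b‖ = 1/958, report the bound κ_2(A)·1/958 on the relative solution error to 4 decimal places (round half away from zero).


form AᵀA = [1263842500/16232841 -224651000/5410947; -224651000/5410947 39958025/1803649] with trace 5617525/56169 and determinant 62500/56169
λ_max, λ_min = (5617525/56169 ± √31542544875625/3154956561)/2 = 100, 625/56169
so κ_2 = √(100 / (625/56169)) = 94.8000
bound on ‖Δx‖/‖x‖: κ·ε = 94.8000·1/958 = 0.0990

0.0990


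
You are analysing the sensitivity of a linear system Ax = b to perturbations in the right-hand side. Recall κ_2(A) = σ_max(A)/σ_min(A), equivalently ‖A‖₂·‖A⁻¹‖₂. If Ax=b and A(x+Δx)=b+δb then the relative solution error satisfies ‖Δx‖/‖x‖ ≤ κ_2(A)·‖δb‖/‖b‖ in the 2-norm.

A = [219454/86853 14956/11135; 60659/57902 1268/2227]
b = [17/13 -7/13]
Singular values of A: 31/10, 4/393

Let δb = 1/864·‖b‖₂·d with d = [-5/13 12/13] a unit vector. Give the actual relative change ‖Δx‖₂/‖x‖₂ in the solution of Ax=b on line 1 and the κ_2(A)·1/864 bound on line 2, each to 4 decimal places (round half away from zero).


0.0016
0.3525

largest singular value 31/10, smallest 4/393
condition number: (31/10) ÷ (4/393) = 304.5750
bound on ‖Δx‖/‖x‖: κ·ε = 304.5750·1/864 = 0.3525
solve Ax = b  →  x = [46.5199 -86.5394]
‖b‖ = 1.4142, ‖x‖ = 98.2505
with δb = [-0.0006 0.0015], A·Δx = δb → ‖Δx‖ = 0.1608
relative error = 0.0016
tightness: 0.0016 against a bound of 0.3525 (unrounded ratio ≈ 0.0046)


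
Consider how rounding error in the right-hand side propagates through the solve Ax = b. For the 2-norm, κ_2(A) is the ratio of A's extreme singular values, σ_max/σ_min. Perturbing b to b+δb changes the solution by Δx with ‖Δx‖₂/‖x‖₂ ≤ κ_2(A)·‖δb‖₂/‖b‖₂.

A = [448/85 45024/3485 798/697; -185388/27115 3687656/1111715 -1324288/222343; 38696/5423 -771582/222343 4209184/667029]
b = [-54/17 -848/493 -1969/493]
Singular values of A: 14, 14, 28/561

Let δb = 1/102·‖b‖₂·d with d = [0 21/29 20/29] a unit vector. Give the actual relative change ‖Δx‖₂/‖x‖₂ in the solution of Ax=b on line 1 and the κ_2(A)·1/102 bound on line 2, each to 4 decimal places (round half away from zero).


0.0132
2.7500

largest singular value 14, smallest 28/561
κ = σ_max/σ_min = 14/(28/561) = 280.5000
bound on ‖Δx‖/‖x‖: κ·ε = 280.5000·1/102 = 2.7500
solve Ax = b  →  x = [47.9143 -14.2415 -62.6446]
‖b‖₂ = 5.3852 and ‖x‖₂ = 80.1433
Δx = A⁻¹·δb where δb = 1/102·5.3852·d; ‖Δx‖ = 1.0578
relative error = 0.0132
realised/bound (from unrounded values) ≈ 0.0048


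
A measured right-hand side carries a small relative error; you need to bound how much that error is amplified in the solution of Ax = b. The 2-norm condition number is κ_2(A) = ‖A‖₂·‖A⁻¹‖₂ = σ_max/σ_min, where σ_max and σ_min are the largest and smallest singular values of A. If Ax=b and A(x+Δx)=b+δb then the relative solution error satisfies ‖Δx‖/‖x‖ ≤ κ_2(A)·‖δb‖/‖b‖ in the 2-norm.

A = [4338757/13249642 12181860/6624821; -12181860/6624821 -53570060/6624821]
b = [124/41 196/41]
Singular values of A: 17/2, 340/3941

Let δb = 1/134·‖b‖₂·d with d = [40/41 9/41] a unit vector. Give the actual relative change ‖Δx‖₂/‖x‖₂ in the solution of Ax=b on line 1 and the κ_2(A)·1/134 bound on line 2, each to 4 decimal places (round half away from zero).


0.0106
0.7353

largest singular value 17/2, smallest 340/3941
κ_2(A) = (17/2) / (340/3941) = 98.5250
perturbation bound = 98.5250·1/134 = 0.7353
solve Ax = b  →  x = [-45.3372 9.7185]
‖b‖ = 5.6569, ‖x‖ = 46.3671
with δb = [0.0412 0.0093], A·Δx = δb → ‖Δx‖ = 0.4893
dividing the unrounded norms, ‖Δx‖/‖x‖ = 0.0106
tightness: 0.0106 against a bound of 0.7353 (unrounded ratio ≈ 0.0144)


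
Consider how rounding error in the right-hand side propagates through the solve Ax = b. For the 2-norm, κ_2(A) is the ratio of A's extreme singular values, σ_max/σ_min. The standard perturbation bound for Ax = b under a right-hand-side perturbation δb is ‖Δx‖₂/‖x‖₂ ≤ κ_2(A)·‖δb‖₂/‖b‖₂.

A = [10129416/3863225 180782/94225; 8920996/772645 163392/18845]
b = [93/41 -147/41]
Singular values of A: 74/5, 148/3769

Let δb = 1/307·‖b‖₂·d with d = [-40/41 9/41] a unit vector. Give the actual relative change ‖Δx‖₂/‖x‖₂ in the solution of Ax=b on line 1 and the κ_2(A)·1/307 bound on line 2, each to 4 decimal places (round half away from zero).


largest singular value 74/5, smallest 148/3769
κ = σ_max/σ_min = (74/5)/(148/3769) = 376.9000
κ_2(A)·‖δb‖/‖b‖ = 1.2277
solve Ax = b  →  x = [45.6770 -61.2405]
‖b‖₂ = 4.2426 and ‖x‖₂ = 76.3989
with δb = [-0.0135 0.0030], A·Δx = δb → ‖Δx‖ = 0.3519
relative error = 0.0046
so the bound overstates the realised error by a factor of ≈ 266.5095 (computed from the unrounded values)

0.0046
1.2277


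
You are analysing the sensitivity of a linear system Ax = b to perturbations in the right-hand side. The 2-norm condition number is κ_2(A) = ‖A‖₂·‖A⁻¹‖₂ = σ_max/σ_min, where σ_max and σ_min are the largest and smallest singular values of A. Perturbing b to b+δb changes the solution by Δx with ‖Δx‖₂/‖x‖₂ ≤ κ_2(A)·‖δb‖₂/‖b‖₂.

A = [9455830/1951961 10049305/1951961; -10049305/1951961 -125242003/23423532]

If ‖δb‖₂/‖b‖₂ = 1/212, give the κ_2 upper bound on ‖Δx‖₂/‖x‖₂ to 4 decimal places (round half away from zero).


0.8211

AᵀA = [226398634925/4530501481 2852424879115/54366017772; 2852424879115/54366017772 35942815430449/652392213264]; tr = 81503232889/775733904, det = 70644025/193933476
eigenvalues of AᵀA: λ = (tr ± √(tr²−4·det))/2 = 1681/16, 168100/48483369
κ_2(A) = √(λ_max/λ_min) = √((1681/16) / (168100/48483369)) = 174.0750
perturbation bound = 174.0750·1/212 = 0.8211


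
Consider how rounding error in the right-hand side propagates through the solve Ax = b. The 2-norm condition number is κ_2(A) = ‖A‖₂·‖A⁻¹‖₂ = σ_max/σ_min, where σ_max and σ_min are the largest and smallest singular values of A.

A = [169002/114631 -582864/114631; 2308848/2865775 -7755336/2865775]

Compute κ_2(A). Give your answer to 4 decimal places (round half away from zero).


AᵀA = [80213932836/28417530625 -274988341152/28417530625; -274988341152/28417530625 942826169664/28417530625]; tr = 1636864164/45468049, det = 518400/45468049
eigenvalues of AᵀA: λ = (tr ± √(tr²−4·det))/2 = 36, 14400/45468049
κ_2(A) = √(λ_max/λ_min) = √(36 / (14400/45468049)) = 337.1500

337.1500


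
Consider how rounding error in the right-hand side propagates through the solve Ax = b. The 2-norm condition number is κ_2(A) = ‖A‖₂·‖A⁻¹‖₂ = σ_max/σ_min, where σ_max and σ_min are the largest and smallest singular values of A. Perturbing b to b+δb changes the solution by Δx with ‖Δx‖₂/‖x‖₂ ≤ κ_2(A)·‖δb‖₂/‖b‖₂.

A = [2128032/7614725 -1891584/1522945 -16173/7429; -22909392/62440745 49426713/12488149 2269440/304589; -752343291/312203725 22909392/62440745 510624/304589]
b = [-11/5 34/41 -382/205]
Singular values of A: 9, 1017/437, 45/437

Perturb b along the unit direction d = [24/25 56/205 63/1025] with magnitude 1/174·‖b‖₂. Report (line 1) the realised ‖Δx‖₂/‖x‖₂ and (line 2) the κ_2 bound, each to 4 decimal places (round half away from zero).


0.0086
0.5023

σ_max = 9, σ_min = 45/437
condition number: 9 ÷ (45/437) = 87.4000
κ_2(A)·‖δb‖/‖b‖ = 0.5023
solve Ax = b  →  x = [-2.9349 16.9589 -9.0418]
‖b‖₂ = 3.0000 and ‖x‖₂ = 19.4415
with δb = [0.0166 0.0047 0.0011], A·Δx = δb → ‖Δx‖ = 0.1674
relative error = 0.0086
realised/bound (from unrounded values) ≈ 0.0171


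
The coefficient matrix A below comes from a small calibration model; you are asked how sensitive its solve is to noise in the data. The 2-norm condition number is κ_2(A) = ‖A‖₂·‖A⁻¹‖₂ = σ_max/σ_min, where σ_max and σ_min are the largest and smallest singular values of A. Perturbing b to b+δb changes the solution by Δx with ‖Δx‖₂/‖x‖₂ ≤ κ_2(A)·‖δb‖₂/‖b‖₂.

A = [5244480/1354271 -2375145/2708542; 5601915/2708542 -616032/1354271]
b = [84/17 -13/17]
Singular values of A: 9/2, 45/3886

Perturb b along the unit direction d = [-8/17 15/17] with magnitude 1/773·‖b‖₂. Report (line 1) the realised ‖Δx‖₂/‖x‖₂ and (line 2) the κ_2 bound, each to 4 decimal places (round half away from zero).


0.0022
0.5027

from the listed singular values, σ₁ = 9/2, σ_n = 45/3886
κ_2(A) = (9/2) / (45/3886) = 388.6000
bound on ‖Δx‖/‖x‖: κ·ε = 388.6000·1/773 = 0.5027
solve Ax = b  →  x = [-56.0011 -252.9431]
‖b‖₂ = 5.0000 and ‖x‖₂ = 259.0682
δb = ε·‖b‖·d = [-0.0030 0.0057]; solving A·Δx = δb gives ‖Δx‖ = 0.5586
dividing the unrounded norms, ‖Δx‖/‖x‖ = 0.0022
tightness: 0.0022 against a bound of 0.5027 (unrounded ratio ≈ 0.0043)


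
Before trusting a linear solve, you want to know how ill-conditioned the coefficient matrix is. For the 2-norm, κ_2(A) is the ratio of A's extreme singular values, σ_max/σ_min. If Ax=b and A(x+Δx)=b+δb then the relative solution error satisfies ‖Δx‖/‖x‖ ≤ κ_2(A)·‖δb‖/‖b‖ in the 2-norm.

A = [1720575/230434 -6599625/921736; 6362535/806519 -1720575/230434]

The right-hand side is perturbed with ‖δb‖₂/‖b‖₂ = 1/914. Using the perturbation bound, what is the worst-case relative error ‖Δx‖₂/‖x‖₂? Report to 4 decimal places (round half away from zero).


AᵀA = [365024904525/3093806884 -198648986625/1767889648; -198648986625/1767889648 108110705625/1010222656]; tr = 13243547025/58859584, det = 31640625/58859584
char-poly roots: 225 and 140625/58859584
so κ_2 = √(225 / (140625/58859584)) = 306.8800
worst-case relative error ≤ 306.8800 × 1/914 = 0.3358

0.3358


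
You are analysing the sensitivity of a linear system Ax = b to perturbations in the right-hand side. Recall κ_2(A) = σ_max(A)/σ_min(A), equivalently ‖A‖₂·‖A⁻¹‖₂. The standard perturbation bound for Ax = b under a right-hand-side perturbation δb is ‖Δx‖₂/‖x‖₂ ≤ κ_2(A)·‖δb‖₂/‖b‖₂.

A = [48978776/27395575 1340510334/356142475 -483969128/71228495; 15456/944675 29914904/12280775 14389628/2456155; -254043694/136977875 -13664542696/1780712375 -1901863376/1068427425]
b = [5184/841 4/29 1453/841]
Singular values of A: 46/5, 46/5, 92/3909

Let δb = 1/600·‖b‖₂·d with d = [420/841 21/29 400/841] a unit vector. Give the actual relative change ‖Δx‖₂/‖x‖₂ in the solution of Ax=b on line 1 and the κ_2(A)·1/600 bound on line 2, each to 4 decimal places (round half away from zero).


σ_max = 46/5, σ_min = 92/3909
κ = σ_max/σ_min = (46/5)/(92/3909) = 390.9000
perturbation bound = 390.9000·1/600 = 0.6515
solve Ax = b  →  x = [163.2496 -43.8055 17.7813]
‖b‖₂ = 6.4031 and ‖x‖₂ = 169.9574
δb = ε·‖b‖·d = [0.0053 0.0077 0.0051]; solving A·Δx = δb gives ‖Δx‖ = 0.4534
dividing the unrounded norms, ‖Δx‖/‖x‖ = 0.0027
tightness: 0.0027 against a bound of 0.6515 (unrounded ratio ≈ 0.0041)

0.0027
0.6515


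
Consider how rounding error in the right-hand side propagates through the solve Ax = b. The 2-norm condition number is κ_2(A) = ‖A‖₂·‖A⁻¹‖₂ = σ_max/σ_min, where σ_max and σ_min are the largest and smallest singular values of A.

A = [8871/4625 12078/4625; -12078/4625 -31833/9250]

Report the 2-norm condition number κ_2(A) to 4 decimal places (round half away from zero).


M = AᵀA = [8982909/855625 11975337/855625; 11975337/855625 63874089/3422500]. tr(M)=3992229/136900, det(M)=6561/136900
λ_max, λ_min = (3992229/136900 ± √15934299584841/18741610000)/2 = 729/25, 9/5476
κ_2(A) = √(λ_max/λ_min) = √((729/25) / (9/5476)) = 133.2000

133.2000


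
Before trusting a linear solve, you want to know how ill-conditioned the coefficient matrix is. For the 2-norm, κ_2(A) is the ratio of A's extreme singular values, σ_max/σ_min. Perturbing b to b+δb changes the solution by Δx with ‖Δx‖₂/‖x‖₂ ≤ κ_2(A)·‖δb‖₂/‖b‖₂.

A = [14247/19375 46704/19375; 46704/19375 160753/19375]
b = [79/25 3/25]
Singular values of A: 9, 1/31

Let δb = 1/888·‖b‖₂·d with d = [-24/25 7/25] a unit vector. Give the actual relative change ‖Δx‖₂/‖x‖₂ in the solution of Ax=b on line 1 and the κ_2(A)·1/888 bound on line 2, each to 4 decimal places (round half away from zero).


largest singular value 9, smallest 1/31
κ_2(A) = 9 / (1/31) = 279.0000
worst-case relative error ≤ 279.0000 × 1/888 = 0.3142
solve Ax = b  →  x = [89.3111 -25.9333]
2-norm of b is 3.1623; of x, 93.0001
Δx = A⁻¹·δb where δb = 1/888·3.1623·d; ‖Δx‖ = 0.1104
realised ‖Δx‖/‖x‖ = 0.0012
tightness: 0.0012 against a bound of 0.3142 (unrounded ratio ≈ 0.0038)

0.0012
0.3142


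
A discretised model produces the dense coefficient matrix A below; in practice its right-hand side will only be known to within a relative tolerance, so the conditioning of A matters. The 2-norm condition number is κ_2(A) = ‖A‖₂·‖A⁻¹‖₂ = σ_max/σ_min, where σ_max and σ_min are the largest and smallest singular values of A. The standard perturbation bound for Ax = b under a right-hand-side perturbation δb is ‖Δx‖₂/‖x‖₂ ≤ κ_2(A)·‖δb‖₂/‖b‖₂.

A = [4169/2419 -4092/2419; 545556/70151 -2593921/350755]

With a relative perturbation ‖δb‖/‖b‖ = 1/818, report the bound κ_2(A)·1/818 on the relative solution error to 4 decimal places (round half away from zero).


AᵀA = [185751577/2927521 -884511936/14637605; -884511936/14637605 4212063361/73188025]; tr = 10530146/87025, det = 14641/87025
solving λ² − 10530146/87025·λ + 14641/87025 = 0 gives λ = 121, 121/87025
σ_max=√121=11, σ_min=√(121/87025)=(11/295) → κ = 295.0000
bound on ‖Δx‖/‖x‖: κ·ε = 295.0000·1/818 = 0.3606

0.3606


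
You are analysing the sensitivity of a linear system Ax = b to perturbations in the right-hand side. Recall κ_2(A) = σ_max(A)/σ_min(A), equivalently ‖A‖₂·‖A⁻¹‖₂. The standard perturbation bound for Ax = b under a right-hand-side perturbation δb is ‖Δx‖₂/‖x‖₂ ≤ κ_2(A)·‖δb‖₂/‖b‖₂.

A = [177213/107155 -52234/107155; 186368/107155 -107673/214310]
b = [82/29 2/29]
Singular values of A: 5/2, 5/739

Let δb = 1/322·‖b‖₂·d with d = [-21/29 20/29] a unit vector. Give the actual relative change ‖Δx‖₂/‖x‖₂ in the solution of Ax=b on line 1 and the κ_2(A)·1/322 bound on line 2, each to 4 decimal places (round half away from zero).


largest singular value 5/2, smallest 5/739
κ_2(A) = (5/2) / (5/739) = 369.5000
κ_2(A)·‖δb‖/‖b‖ = 1.1475
solve Ax = b  →  x = [-82.0000 -284.0000]
‖b‖ = 2.8284, ‖x‖ = 295.6011
δb = ε·‖b‖·d = [-0.0064 0.0061]; solving A·Δx = δb gives ‖Δx‖ = 1.2983
dividing the unrounded norms, ‖Δx‖/‖x‖ = 0.0044
realised/bound (from unrounded values) ≈ 0.0038

0.0044
1.1475


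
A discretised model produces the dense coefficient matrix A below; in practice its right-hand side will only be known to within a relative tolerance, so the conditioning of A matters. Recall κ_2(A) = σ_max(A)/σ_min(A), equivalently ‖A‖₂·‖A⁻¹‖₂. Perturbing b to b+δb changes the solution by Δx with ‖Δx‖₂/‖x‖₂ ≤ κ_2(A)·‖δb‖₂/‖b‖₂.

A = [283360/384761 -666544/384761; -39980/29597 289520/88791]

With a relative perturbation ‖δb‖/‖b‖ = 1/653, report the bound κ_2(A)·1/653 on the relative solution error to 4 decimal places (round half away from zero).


0.3999

M = AᵀA = [1212534800/512252689 -8729385280/1536758067; -8729385280/1536758067 62852655616/4610274201]. tr(M)=436482064/27279729, det(M)=102400/27279729
solving λ² − 436482064/27279729·λ + 102400/27279729 = 0 gives λ = 16, 6400/27279729
so κ_2 = √(16 / (6400/27279729)) = 261.1500
perturbation bound = 261.1500·1/653 = 0.3999


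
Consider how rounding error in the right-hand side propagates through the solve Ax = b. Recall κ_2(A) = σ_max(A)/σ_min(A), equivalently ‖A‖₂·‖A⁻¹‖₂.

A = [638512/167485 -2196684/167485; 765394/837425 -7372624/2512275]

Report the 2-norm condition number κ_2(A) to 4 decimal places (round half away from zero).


245.1000

form AᵀA = [6411818756/417180625 -65936135776/1251541875; -65936135776/1251541875 678212503696/3754625625] with trace 1177470196/6007401 and determinant 3841600/6007401
solving λ² − 1177470196/6007401·λ + 3841600/6007401 = 0 gives λ = 196, 19600/6007401
σ_max=√196=14, σ_min=√(19600/6007401)=(140/2451) → κ = 245.1000


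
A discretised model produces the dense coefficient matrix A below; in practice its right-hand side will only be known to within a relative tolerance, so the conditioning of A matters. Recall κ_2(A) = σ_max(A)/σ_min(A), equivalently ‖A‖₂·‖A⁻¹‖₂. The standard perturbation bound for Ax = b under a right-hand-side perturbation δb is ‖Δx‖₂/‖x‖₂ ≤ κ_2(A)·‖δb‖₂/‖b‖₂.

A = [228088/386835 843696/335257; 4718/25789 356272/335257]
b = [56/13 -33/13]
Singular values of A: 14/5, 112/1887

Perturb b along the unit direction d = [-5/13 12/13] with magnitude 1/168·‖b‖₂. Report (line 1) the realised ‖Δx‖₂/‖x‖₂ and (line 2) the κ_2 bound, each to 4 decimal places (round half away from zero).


largest singular value 14/5, smallest 112/1887
κ = σ_max/σ_min = (14/5)/(112/1887) = 47.1750
κ_2(A)·‖δb‖/‖b‖ = 0.2808
solve Ax = b  →  x = [65.9843 -13.7483]
‖b‖ = 5.0000, ‖x‖ = 67.4014
with δb = [-0.0114 0.0275], A·Δx = δb → ‖Δx‖ = 0.5014
realised ‖Δx‖/‖x‖ = 0.0074
tightness: 0.0074 against a bound of 0.2808 (unrounded ratio ≈ 0.0265)

0.0074
0.2808


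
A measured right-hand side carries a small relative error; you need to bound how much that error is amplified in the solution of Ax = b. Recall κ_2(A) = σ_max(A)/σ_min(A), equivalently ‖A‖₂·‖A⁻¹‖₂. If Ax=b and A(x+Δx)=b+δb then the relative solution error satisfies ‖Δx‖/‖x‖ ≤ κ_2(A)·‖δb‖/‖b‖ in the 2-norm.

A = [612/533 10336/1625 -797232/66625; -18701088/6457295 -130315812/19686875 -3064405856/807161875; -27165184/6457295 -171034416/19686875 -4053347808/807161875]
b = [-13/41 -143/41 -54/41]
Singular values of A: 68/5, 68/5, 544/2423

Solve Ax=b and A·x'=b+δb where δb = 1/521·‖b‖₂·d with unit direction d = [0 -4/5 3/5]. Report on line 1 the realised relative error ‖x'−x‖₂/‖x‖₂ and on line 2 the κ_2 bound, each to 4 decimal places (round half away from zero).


σ_max = 68/5, σ_min = 544/2423
κ_2(A) = (68/5) / (544/2423) = 60.5750
bound on ‖Δx‖/‖x‖: κ·ε = 60.5750·1/521 = 0.1163
solve Ax = b  →  x = [-8.1380 3.4640 1.0869]
2-norm of b is 3.7417; of x, 8.9111
re-solving with b+δb shifts x by Δx of norm 0.0320
dividing the unrounded norms, ‖Δx‖/‖x‖ = 0.0036
so the bound overstates the realised error by a factor of ≈ 32.3897 (computed from the unrounded values)

0.0036
0.1163


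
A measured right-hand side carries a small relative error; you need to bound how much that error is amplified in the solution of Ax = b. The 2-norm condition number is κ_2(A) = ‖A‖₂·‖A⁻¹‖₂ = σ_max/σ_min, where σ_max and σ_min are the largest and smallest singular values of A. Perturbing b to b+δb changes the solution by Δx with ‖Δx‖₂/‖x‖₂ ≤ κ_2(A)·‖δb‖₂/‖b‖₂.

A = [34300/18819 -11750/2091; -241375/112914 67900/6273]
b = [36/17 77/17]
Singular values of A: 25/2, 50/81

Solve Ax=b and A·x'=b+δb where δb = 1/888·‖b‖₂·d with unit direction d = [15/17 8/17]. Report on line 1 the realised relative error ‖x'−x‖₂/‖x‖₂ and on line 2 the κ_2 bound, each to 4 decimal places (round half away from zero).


σ_max = 25/2, σ_min = 50/81
κ = σ_max/σ_min = (25/2)/(50/81) = 20.2500
perturbation bound = 20.2500·1/888 = 0.0228
solve Ax = b  →  x = [6.2693 1.6566]
‖b‖₂ = 5.0000 and ‖x‖₂ = 6.4844
Δx = A⁻¹·δb where δb = 1/888·5.0000·d; ‖Δx‖ = 0.0091
relative error = 0.0014
realised/bound (from unrounded values) ≈ 0.0617

0.0014
0.0228


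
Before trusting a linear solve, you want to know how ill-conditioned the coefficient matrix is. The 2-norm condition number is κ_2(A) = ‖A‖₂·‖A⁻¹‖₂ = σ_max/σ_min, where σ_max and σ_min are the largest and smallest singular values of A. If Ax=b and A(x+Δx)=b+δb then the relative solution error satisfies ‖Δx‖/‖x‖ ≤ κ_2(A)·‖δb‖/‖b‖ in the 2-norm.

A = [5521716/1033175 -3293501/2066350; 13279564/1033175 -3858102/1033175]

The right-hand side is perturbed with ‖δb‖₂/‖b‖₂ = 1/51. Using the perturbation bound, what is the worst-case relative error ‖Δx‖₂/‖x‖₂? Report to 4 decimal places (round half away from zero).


M = AᵀA = [1223882648608/6316275625 -356963319594/6316275625; -356963319594/6316275625 416490846193/25265102500]. tr(M)=8499234305/40424164, det(M)=2829124/10106041
solving λ² − 8499234305/40424164·λ + 2829124/10106041 = 0 gives λ = 841/4, 13456/10106041
σ_max=√(841/4)=(29/2), σ_min=√(13456/10106041)=(116/3179) → κ = 397.3750
worst-case relative error ≤ 397.3750 × 1/51 = 7.7917

7.7917


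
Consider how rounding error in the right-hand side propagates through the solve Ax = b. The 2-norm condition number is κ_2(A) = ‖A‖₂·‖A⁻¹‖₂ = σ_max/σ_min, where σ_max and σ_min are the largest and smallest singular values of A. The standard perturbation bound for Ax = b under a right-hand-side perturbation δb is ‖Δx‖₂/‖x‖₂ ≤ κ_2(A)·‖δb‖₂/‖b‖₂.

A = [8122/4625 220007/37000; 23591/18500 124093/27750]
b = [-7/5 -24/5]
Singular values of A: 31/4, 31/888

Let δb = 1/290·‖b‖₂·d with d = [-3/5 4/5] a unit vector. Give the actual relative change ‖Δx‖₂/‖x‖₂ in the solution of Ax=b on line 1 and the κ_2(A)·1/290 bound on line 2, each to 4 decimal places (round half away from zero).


0.0057
0.7655

largest singular value 31/4, smallest 31/888
κ_2(A) = (31/4) / (31/888) = 222.0000
worst-case relative error ≤ 222.0000 × 1/290 = 0.7655
solve Ax = b  →  x = [82.3535 -24.5574]
‖b‖₂ = 5.0000 and ‖x‖₂ = 85.9370
with δb = [-0.0103 0.0138], A·Δx = δb → ‖Δx‖ = 0.4939
dividing the unrounded norms, ‖Δx‖/‖x‖ = 0.0057
tightness: 0.0057 against a bound of 0.7655 (unrounded ratio ≈ 0.0075)
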